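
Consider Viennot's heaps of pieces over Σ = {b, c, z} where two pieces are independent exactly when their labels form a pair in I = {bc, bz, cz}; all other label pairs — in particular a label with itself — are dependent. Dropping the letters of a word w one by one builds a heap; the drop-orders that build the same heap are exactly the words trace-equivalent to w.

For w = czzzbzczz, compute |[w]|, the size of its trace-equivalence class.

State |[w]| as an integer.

252

drop 0:c onto floor
drop 1:z onto floor
drop 2:z onto {1:z}
drop 3:z onto {2:z}
drop 4:b onto floor
drop 5:z onto {3:z}
drop 6:c onto {0:c}
drop 7:z onto {5:z}
drop 8:z onto {7:z}
ground layer = {0:c, 1:z, 4:b}
drop-orders for the pieces not yet dropped (sum over which currently-grounded one goes next):
  1 to go: {4} 1  {6} 1  {8} 1
  2 to go: {0,6} 1  {4,6} 2  {4,8} 2  {6,8} 2  {7,8} 1
  3 to go: {0,4,6} 3  {0,6,8} 3  {4,6,8} 6  {4,7,8} 3  {5,7,8} 1  {6,7,8} 3
  4 to go: {0,4,6,8} 12  {0,6,7,8} 6  {3,5,7,8} 1  {4,5,7,8} 4  {4,6,7,8} 12  {5,6,7,8} 4
  5 to go: {0,4,6,7,8} 30  {0,5,6,7,8} 10  {2,3,5,7,8} 1  {3,4,5,7,8} 5  {3,5,6,7,8} 5  {4,5,6,7,8} 20
  6 to go: {0,3,5,6,7,8} 15  {0,4,5,6,7,8} 60  {1,2,3,5,7,8} 1  {2,3,4,5,7,8} 6  {2,3,5,6,7,8} 6  {3,4,5,6,7,8} 30
  7 to go: {0,2,3,5,6,7,8} 21  {0,3,4,5,6,7,8} 105  {1,2,3,4,5,7,8} 7  {1,2,3,5,6,7,8} 7  {2,3,4,5,6,7,8} 42
  if 0:c drops first: 56 orders
  if 1:z drops first: 168 orders
  if 4:b drops first: 28 orders
heap linearizations: 252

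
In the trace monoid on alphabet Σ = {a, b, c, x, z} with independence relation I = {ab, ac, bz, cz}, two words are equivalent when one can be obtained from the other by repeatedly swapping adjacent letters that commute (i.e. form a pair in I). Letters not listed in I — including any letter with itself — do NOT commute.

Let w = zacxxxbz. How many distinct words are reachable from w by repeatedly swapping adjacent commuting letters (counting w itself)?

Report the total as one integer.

6

0(z) covers ∅
1(a) covers 0:z
2(c) covers ∅
3(x) covers 1:a, 2:c
4(x) covers 3:x
5(x) covers 4:x
6(b) covers 5:x
7(z) covers 5:x
floor of heap: 0:z, 2:c
completions by unplaced set U, small U first (add the entries for U minus each lowest piece of U):
  |U|=1: {6}:1  {7}:1
  |U|=2: {6,7}:2
  |U|=3: {5,6,7}:2
  |U|=4: {4,5,6,7}:2
  |U|=5: {3,4,5,6,7}:2
  |U|=6: {1,3,4,5,6,7}:2  {2,3,4,5,6,7}:2
  start at 0(z): 4
  start at 2(c): 2
sum over floor = 6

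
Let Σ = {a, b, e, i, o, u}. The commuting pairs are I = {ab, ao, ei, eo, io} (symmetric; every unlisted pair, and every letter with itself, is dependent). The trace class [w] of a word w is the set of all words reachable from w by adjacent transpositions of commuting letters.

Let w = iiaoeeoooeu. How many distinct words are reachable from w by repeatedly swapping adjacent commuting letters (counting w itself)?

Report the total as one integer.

piece 0:i — minimal
piece 1:i rests on {0:i}
piece 2:a rests on {1:i}
piece 3:o — minimal
piece 4:e rests on {2:a}
piece 5:e rests on {4:e}
piece 6:o rests on {3:o}
piece 7:o rests on {6:o}
piece 8:o rests on {7:o}
piece 9:e rests on {5:e}
piece 10:u rests on {8:o, 9:e}
minimal pieces: {0:i, 3:o}
ways to finish when only these pieces remain (= sum over removing one remaining piece with nothing left below it):
  1 left: {10}→1
  2 left: {8,10}→1  {9,10}→1
  3 left: {5,9,10}→1  {7,8,10}→1  {8,9,10}→2
  4 left: {4,5,9,10}→1  {5,8,9,10}→3  {6,7,8,10}→1  {7,8,9,10}→3
  5 left: {2,4,5,9,10}→1  {3,6,7,8,10}→1  {4,5,8,9,10}→4  {5,7,8,9,10}→6  {6,7,8,9,10}→4
  6 left: {1,2,4,5,9,10}→1  {2,4,5,8,9,10}→5  {3,6,7,8,9,10}→5  {4,5,7,8,9,10}→10  {5,6,7,8,9,10}→10
  7 left: {0,1,2,4,5,9,10}→1  {1,2,4,5,8,9,10}→6  {2,4,5,7,8,9,10}→15  {3,5,6,7,8,9,10}→15  {4,5,6,7,8,9,10}→20
  8 left: {0,1,2,4,5,8,9,10}→7  {1,2,4,5,7,8,9,10}→21  {2,4,5,6,7,8,9,10}→35  {3,4,5,6,7,8,9,10}→35
  9 left: {0,1,2,4,5,7,8,9,10}→28  {1,2,4,5,6,7,8,9,10}→56  {2,3,4,5,6,7,8,9,10}→70
  placing 0:i first → 126 extensions
  placing 3:o first → 84 extensions
total linear extensions = 210

210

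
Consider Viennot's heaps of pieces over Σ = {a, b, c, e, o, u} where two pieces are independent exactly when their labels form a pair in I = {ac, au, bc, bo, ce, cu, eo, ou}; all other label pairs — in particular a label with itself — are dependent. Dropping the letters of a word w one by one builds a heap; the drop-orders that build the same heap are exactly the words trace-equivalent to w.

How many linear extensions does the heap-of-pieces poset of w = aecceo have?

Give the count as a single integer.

19

piece 0:a — minimal
piece 1:e rests on {0:a}
piece 2:c — minimal
piece 3:c rests on {2:c}
piece 4:e rests on {1:e}
piece 5:o rests on {0:a, 3:c}
minimal pieces: {0:a, 2:c}
ways to finish when only these pieces remain (= sum over removing one remaining piece with nothing left below it):
  1 left: {4}→1  {5}→1
  2 left: {1,4}→1  {3,5}→1  {4,5}→2
  3 left: {1,4,5}→3  {2,3,5}→1  {3,4,5}→3
  4 left: {0,1,4,5}→3  {1,3,4,5}→6  {2,3,4,5}→4
  placing 0:a first → 10 extensions
  placing 2:c first → 9 extensions
total linear extensions = 19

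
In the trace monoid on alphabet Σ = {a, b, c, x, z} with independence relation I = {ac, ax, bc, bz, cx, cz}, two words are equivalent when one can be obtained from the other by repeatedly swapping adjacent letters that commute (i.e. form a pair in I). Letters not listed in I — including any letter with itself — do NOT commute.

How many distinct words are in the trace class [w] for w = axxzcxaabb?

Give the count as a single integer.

drop 0:a onto floor
drop 1:x onto floor
drop 2:x onto {1:x}
drop 3:z onto {0:a, 2:x}
drop 4:c onto floor
drop 5:x onto {3:z}
drop 6:a onto {3:z}
drop 7:a onto {6:a}
drop 8:b onto {5:x, 7:a}
drop 9:b onto {8:b}
ground layer = {0:a, 1:x, 4:c}
drop-orders for the pieces not yet dropped (sum over which currently-grounded one goes next):
  1 to go: {4} 1  {9} 1
  2 to go: {4,9} 2  {8,9} 1
  3 to go: {4,8,9} 3  {5,8,9} 1  {7,8,9} 1
  4 to go: {4,5,8,9} 4  {4,7,8,9} 4  {5,7,8,9} 2  {6,7,8,9} 1
  5 to go: {4,5,7,8,9} 10  {4,6,7,8,9} 5  {5,6,7,8,9} 3
  6 to go: {3,5,6,7,8,9} 3  {4,5,6,7,8,9} 18
  7 to go: {0,3,5,6,7,8,9} 3  {2,3,5,6,7,8,9} 3  {3,4,5,6,7,8,9} 21
  8 to go: {0,2,3,5,6,7,8,9} 6  {0,3,4,5,6,7,8,9} 24  {1,2,3,5,6,7,8,9} 3  {2,3,4,5,6,7,8,9} 24
  if 0:a drops first: 27 orders
  if 1:x drops first: 54 orders
  if 4:c drops first: 9 orders
heap linearizations: 90

90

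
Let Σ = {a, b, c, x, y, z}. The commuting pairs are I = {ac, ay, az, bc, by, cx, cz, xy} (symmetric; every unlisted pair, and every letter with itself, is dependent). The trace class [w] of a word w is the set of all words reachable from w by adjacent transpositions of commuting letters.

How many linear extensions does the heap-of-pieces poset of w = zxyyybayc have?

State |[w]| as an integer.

56

0(z) covers ∅
1(x) covers 0:z
2(y) covers 0:z
3(y) covers 2:y
4(y) covers 3:y
5(b) covers 1:x
6(a) covers 5:b
7(y) covers 4:y
8(c) covers 7:y
floor of heap: 0:z
completions by unplaced set U, small U first (add the entries for U minus each lowest piece of U):
  |U|=1: {6}:1  {8}:1
  |U|=2: {5,6}:1  {6,8}:2  {7,8}:1
  |U|=3: {1,5,6}:1  {4,7,8}:1  {5,6,8}:3  {6,7,8}:3
  |U|=4: {1,5,6,8}:4  {3,4,7,8}:1  {4,6,7,8}:4  {5,6,7,8}:6
  |U|=5: {1,5,6,7,8}:10  {2,3,4,7,8}:1  {3,4,6,7,8}:5  {4,5,6,7,8}:10
  |U|=6: {1,4,5,6,7,8}:20  {2,3,4,6,7,8}:6  {3,4,5,6,7,8}:15
  |U|=7: {1,3,4,5,6,7,8}:35  {2,3,4,5,6,7,8}:21
  start at 0(z): 56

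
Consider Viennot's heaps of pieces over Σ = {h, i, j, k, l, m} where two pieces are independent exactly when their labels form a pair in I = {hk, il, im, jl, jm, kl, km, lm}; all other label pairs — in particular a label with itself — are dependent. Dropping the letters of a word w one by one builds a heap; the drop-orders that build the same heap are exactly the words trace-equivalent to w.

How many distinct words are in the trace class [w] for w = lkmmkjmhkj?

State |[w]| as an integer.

420

piece 0:l — minimal
piece 1:k — minimal
piece 2:m — minimal
piece 3:m rests on {2:m}
piece 4:k rests on {1:k}
piece 5:j rests on {4:k}
piece 6:m rests on {3:m}
piece 7:h rests on {0:l, 5:j, 6:m}
piece 8:k rests on {5:j}
piece 9:j rests on {7:h, 8:k}
minimal pieces: {0:l, 1:k, 2:m}
ways to finish when only these pieces remain (= sum over removing one remaining piece with nothing left below it):
  1 left: {9}→1
  2 left: {7,9}→1  {8,9}→1
  3 left: {0,7,9}→1  {6,7,9}→1  {7,8,9}→2
  4 left: {0,6,7,9}→2  {0,7,8,9}→3  {3,6,7,9}→1  {5,7,8,9}→2  {6,7,8,9}→3
  5 left: {0,3,6,7,9}→3  {0,5,7,8,9}→5  {0,6,7,8,9}→8  {2,3,6,7,9}→1  {3,6,7,8,9}→4  {4,5,7,8,9}→2  {5,6,7,8,9}→5
  6 left: {0,2,3,6,7,9}→4  {0,3,6,7,8,9}→15  {0,4,5,7,8,9}→7  {0,5,6,7,8,9}→18  {1,4,5,7,8,9}→2  {2,3,6,7,8,9}→5  {3,5,6,7,8,9}→9  {4,5,6,7,8,9}→7
  7 left: {0,1,4,5,7,8,9}→9  {0,2,3,6,7,8,9}→24  {0,3,5,6,7,8,9}→42  {0,4,5,6,7,8,9}→32  {1,4,5,6,7,8,9}→9  {2,3,5,6,7,8,9}→14  {3,4,5,6,7,8,9}→16
  8 left: {0,1,4,5,6,7,8,9}→50  {0,2,3,5,6,7,8,9}→80  {0,3,4,5,6,7,8,9}→90  {1,3,4,5,6,7,8,9}→25  {2,3,4,5,6,7,8,9}→30
  placing 0:l first → 55 extensions
  placing 1:k first → 200 extensions
  placing 2:m first → 165 extensions
total linear extensions = 420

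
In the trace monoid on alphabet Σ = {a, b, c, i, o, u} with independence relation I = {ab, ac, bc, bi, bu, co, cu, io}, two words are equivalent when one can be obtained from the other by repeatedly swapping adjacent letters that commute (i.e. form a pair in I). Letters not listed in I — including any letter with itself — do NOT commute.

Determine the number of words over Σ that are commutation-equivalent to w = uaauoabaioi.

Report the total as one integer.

12

piece 0:u — minimal
piece 1:a rests on {0:u}
piece 2:a rests on {1:a}
piece 3:u rests on {2:a}
piece 4:o rests on {3:u}
piece 5:a rests on {4:o}
piece 6:b rests on {4:o}
piece 7:a rests on {5:a}
piece 8:i rests on {7:a}
piece 9:o rests on {6:b, 7:a}
piece 10:i rests on {8:i}
minimal pieces: {0:u}
ways to finish when only these pieces remain (= sum over removing one remaining piece with nothing left below it):
  1 left: {9}→1  {10}→1
  2 left: {6,9}→1  {8,10}→1  {9,10}→2
  3 left: {6,9,10}→3  {8,9,10}→3
  4 left: {6,8,9,10}→6  {7,8,9,10}→3
  5 left: {5,7,8,9,10}→3  {6,7,8,9,10}→9
  6 left: {5,6,7,8,9,10}→12
  7 left: {4,5,6,7,8,9,10}→12
  8 left: {3,4,5,6,7,8,9,10}→12
  9 left: {2,3,4,5,6,7,8,9,10}→12
  placing 0:u first → 12 extensions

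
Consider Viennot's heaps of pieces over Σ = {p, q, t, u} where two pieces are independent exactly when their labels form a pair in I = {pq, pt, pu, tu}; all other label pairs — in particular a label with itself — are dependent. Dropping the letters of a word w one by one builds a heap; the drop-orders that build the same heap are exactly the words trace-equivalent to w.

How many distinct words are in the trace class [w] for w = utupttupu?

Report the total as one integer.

0(u) covers ∅
1(t) covers ∅
2(u) covers 0:u
3(p) covers ∅
4(t) covers 1:t
5(t) covers 4:t
6(u) covers 2:u
7(p) covers 3:p
8(u) covers 6:u
floor of heap: 0:u, 1:t, 3:p
completions by unplaced set U, small U first (add the entries for U minus each lowest piece of U):
  |U|=1: {5}:1  {7}:1  {8}:1
  |U|=2: {3,7}:1  {4,5}:1  {5,7}:2  {5,8}:2  {6,8}:1  {7,8}:2
  |U|=3: {1,4,5}:1  {2,6,8}:1  {3,5,7}:3  {3,7,8}:3  {4,5,7}:3  {4,5,8}:3  {5,6,8}:3  {5,7,8}:6  {6,7,8}:3
  |U|=4: {0,2,6,8}:1  {1,4,5,7}:4  {1,4,5,8}:4  {2,5,6,8}:4  {2,6,7,8}:4  {3,4,5,7}:6  {3,5,7,8}:12  {3,6,7,8}:6  {4,5,6,8}:6  {4,5,7,8}:12  {5,6,7,8}:12
  |U|=5: {0,2,5,6,8}:5  {0,2,6,7,8}:5  {1,3,4,5,7}:10  {1,4,5,6,8}:10  {1,4,5,7,8}:20  {2,3,6,7,8}:10  {2,4,5,6,8}:10  {2,5,6,7,8}:20  {3,4,5,7,8}:30  {3,5,6,7,8}:30  {4,5,6,7,8}:30
  |U|=6: {0,2,3,6,7,8}:15  {0,2,4,5,6,8}:15  {0,2,5,6,7,8}:30  {1,2,4,5,6,8}:20  {1,3,4,5,7,8}:60  {1,4,5,6,7,8}:60  {2,3,5,6,7,8}:60  {2,4,5,6,7,8}:60  {3,4,5,6,7,8}:90
  |U|=7: {0,1,2,4,5,6,8}:35  {0,2,3,5,6,7,8}:105  {0,2,4,5,6,7,8}:105  {1,2,4,5,6,7,8}:140  {1,3,4,5,6,7,8}:210  {2,3,4,5,6,7,8}:210
  start at 0(u): 560
  start at 1(t): 420
  start at 3(p): 280
sum over floor = 1260

1260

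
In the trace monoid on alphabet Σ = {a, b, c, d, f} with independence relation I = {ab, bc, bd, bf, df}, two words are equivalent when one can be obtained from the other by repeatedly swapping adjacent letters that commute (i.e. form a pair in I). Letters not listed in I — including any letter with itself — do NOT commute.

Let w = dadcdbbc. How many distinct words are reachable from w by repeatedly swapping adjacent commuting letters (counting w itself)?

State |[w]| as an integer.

28

drop 0:d onto floor
drop 1:a onto {0:d}
drop 2:d onto {1:a}
drop 3:c onto {2:d}
drop 4:d onto {3:c}
drop 5:b onto floor
drop 6:b onto {5:b}
drop 7:c onto {4:d}
ground layer = {0:d, 5:b}
drop-orders for the pieces not yet dropped (sum over which currently-grounded one goes next):
  1 to go: {6} 1  {7} 1
  2 to go: {4,7} 1  {5,6} 1  {6,7} 2
  3 to go: {3,4,7} 1  {4,6,7} 3  {5,6,7} 3
  4 to go: {2,3,4,7} 1  {3,4,6,7} 4  {4,5,6,7} 6
  5 to go: {1,2,3,4,7} 1  {2,3,4,6,7} 5  {3,4,5,6,7} 10
  6 to go: {0,1,2,3,4,7} 1  {1,2,3,4,6,7} 6  {2,3,4,5,6,7} 15
  if 0:d drops first: 21 orders
  if 5:b drops first: 7 orders
heap linearizations: 28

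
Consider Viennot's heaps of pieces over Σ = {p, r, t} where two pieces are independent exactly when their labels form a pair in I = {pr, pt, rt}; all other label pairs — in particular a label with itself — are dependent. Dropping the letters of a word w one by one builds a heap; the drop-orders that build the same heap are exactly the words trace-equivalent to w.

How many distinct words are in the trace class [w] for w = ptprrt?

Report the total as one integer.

90

#0=p has no predecessor
#1=t has no predecessor
#2=p depends on [0:p]
#3=r has no predecessor
#4=r depends on [3:r]
#5=t depends on [1:t]
sources: [0:p, 1:t, 3:r]
N(rest) = Σ N(rest − s) over sources s of rest; N(one piece) = 1:
  size 1 → [2]=1  [4]=1  [5]=1
  size 2 → [0,2]=1  [1,5]=1  [2,4]=2  [2,5]=2  [3,4]=1  [4,5]=2
  size 3 → [0,2,4]=3  [0,2,5]=3  [1,2,5]=3  [1,4,5]=3  [2,3,4]=3  [2,4,5]=6  [3,4,5]=3
  size 4 → [0,1,2,5]=6  [0,2,3,4]=6  [0,2,4,5]=12  [1,2,4,5]=12  [1,3,4,5]=6  [2,3,4,5]=12
  first=0(p) contributes 30
  first=1(t) contributes 30
  first=3(r) contributes 30
|[w]| = 90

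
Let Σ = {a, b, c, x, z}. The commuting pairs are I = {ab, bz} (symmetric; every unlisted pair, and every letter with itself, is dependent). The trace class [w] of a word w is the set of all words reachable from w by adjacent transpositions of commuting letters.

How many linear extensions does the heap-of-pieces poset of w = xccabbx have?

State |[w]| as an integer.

piece 0:x — minimal
piece 1:c rests on {0:x}
piece 2:c rests on {1:c}
piece 3:a rests on {2:c}
piece 4:b rests on {2:c}
piece 5:b rests on {4:b}
piece 6:x rests on {3:a, 5:b}
minimal pieces: {0:x}
ways to finish when only these pieces remain (= sum over removing one remaining piece with nothing left below it):
  1 left: {6}→1
  2 left: {3,6}→1  {5,6}→1
  3 left: {3,5,6}→2  {4,5,6}→1
  4 left: {3,4,5,6}→3
  5 left: {2,3,4,5,6}→3
  placing 0:x first → 3 extensions

3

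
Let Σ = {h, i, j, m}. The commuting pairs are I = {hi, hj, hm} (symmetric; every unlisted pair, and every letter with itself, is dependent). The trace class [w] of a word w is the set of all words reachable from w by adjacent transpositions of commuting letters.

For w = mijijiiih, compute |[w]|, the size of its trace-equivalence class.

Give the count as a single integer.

9

piece 0:m — minimal
piece 1:i rests on {0:m}
piece 2:j rests on {1:i}
piece 3:i rests on {2:j}
piece 4:j rests on {3:i}
piece 5:i rests on {4:j}
piece 6:i rests on {5:i}
piece 7:i rests on {6:i}
piece 8:h — minimal
minimal pieces: {0:m, 8:h}
ways to finish when only these pieces remain (= sum over removing one remaining piece with nothing left below it):
  1 left: {7}→1  {8}→1
  2 left: {6,7}→1  {7,8}→2
  3 left: {5,6,7}→1  {6,7,8}→3
  4 left: {4,5,6,7}→1  {5,6,7,8}→4
  5 left: {3,4,5,6,7}→1  {4,5,6,7,8}→5
  6 left: {2,3,4,5,6,7}→1  {3,4,5,6,7,8}→6
  7 left: {1,2,3,4,5,6,7}→1  {2,3,4,5,6,7,8}→7
  placing 0:m first → 8 extensions
  placing 8:h first → 1 extensions
total linear extensions = 9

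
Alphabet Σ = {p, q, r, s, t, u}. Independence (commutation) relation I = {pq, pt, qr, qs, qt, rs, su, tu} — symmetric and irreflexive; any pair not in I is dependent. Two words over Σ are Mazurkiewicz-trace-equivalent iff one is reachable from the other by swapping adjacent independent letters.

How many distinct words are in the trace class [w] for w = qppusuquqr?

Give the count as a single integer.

piece 0:q — minimal
piece 1:p — minimal
piece 2:p rests on {1:p}
piece 3:u rests on {0:q, 2:p}
piece 4:s rests on {2:p}
piece 5:u rests on {3:u}
piece 6:q rests on {5:u}
piece 7:u rests on {6:q}
piece 8:q rests on {7:u}
piece 9:r rests on {7:u}
minimal pieces: {0:q, 1:p}
ways to finish when only these pieces remain (= sum over removing one remaining piece with nothing left below it):
  1 left: {4}→1  {8}→1  {9}→1
  2 left: {4,8}→2  {4,9}→2  {8,9}→2
  3 left: {4,8,9}→6  {7,8,9}→2
  4 left: {4,7,8,9}→8  {6,7,8,9}→2
  5 left: {4,6,7,8,9}→10  {5,6,7,8,9}→2
  6 left: {3,5,6,7,8,9}→2  {4,5,6,7,8,9}→12
  7 left: {0,3,5,6,7,8,9}→2  {3,4,5,6,7,8,9}→14
  8 left: {0,3,4,5,6,7,8,9}→16  {2,3,4,5,6,7,8,9}→14
  placing 0:q first → 14 extensions
  placing 1:p first → 30 extensions
total linear extensions = 44

44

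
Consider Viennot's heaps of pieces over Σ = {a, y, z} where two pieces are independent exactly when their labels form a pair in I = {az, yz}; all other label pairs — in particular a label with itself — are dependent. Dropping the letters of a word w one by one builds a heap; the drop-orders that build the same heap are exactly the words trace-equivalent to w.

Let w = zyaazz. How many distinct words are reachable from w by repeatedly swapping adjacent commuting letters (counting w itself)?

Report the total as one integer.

20

0(z) covers ∅
1(y) covers ∅
2(a) covers 1:y
3(a) covers 2:a
4(z) covers 0:z
5(z) covers 4:z
floor of heap: 0:z, 1:y
completions by unplaced set U, small U first (add the entries for U minus each lowest piece of U):
  |U|=1: {3}:1  {5}:1
  |U|=2: {2,3}:1  {3,5}:2  {4,5}:1
  |U|=3: {0,4,5}:1  {1,2,3}:1  {2,3,5}:3  {3,4,5}:3
  |U|=4: {0,3,4,5}:4  {1,2,3,5}:4  {2,3,4,5}:6
  start at 0(z): 10
  start at 1(y): 10
sum over floor = 20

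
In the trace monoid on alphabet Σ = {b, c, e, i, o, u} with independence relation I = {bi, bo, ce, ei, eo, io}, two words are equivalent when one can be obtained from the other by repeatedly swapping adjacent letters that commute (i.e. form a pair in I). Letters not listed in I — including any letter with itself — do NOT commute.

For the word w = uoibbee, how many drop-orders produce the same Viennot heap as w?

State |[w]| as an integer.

piece 0:u — minimal
piece 1:o rests on {0:u}
piece 2:i rests on {0:u}
piece 3:b rests on {0:u}
piece 4:b rests on {3:b}
piece 5:e rests on {4:b}
piece 6:e rests on {5:e}
minimal pieces: {0:u}
ways to finish when only these pieces remain (= sum over removing one remaining piece with nothing left below it):
  1 left: {1}→1  {2}→1  {6}→1
  2 left: {1,2}→2  {1,6}→2  {2,6}→2  {5,6}→1
  3 left: {1,2,6}→6  {1,5,6}→3  {2,5,6}→3  {4,5,6}→1
  4 left: {1,2,5,6}→12  {1,4,5,6}→4  {2,4,5,6}→4  {3,4,5,6}→1
  5 left: {1,2,4,5,6}→20  {1,3,4,5,6}→5  {2,3,4,5,6}→5
  placing 0:u first → 30 extensions

30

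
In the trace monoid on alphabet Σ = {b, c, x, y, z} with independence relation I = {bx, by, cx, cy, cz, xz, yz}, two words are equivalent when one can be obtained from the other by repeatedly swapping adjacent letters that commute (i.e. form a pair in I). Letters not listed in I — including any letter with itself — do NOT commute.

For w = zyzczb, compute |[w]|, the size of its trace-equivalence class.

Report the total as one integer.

piece 0:z — minimal
piece 1:y — minimal
piece 2:z rests on {0:z}
piece 3:c — minimal
piece 4:z rests on {2:z}
piece 5:b rests on {3:c, 4:z}
minimal pieces: {0:z, 1:y, 3:c}
ways to finish when only these pieces remain (= sum over removing one remaining piece with nothing left below it):
  1 left: {1}→1  {5}→1
  2 left: {1,5}→2  {3,5}→1  {4,5}→1
  3 left: {1,3,5}→3  {1,4,5}→3  {2,4,5}→1  {3,4,5}→2
  4 left: {0,2,4,5}→1  {1,2,4,5}→4  {1,3,4,5}→8  {2,3,4,5}→3
  placing 0:z first → 15 extensions
  placing 1:y first → 4 extensions
  placing 3:c first → 5 extensions
total linear extensions = 24

24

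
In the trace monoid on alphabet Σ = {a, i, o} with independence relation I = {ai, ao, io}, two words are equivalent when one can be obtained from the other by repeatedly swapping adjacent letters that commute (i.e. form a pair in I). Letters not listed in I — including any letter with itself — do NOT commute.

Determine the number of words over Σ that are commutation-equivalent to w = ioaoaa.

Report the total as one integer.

60

drop 0:i onto floor
drop 1:o onto floor
drop 2:a onto floor
drop 3:o onto {1:o}
drop 4:a onto {2:a}
drop 5:a onto {4:a}
ground layer = {0:i, 1:o, 2:a}
drop-orders for the pieces not yet dropped (sum over which currently-grounded one goes next):
  1 to go: {0} 1  {3} 1  {5} 1
  2 to go: {0,3} 2  {0,5} 2  {1,3} 1  {3,5} 2  {4,5} 1
  3 to go: {0,1,3} 3  {0,3,5} 6  {0,4,5} 3  {1,3,5} 3  {2,4,5} 1  {3,4,5} 3
  4 to go: {0,1,3,5} 12  {0,2,4,5} 4  {0,3,4,5} 12  {1,3,4,5} 6  {2,3,4,5} 4
  if 0:i drops first: 10 orders
  if 1:o drops first: 20 orders
  if 2:a drops first: 30 orders
heap linearizations: 60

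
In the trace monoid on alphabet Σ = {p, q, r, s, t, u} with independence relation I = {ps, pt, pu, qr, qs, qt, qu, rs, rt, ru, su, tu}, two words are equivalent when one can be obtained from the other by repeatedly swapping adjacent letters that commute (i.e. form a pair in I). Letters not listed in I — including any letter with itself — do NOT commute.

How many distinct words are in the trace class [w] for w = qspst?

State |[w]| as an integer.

10

drop 0:q onto floor
drop 1:s onto floor
drop 2:p onto {0:q}
drop 3:s onto {1:s}
drop 4:t onto {3:s}
ground layer = {0:q, 1:s}
drop-orders for the pieces not yet dropped (sum over which currently-grounded one goes next):
  1 to go: {2} 1  {4} 1
  2 to go: {0,2} 1  {2,4} 2  {3,4} 1
  3 to go: {0,2,4} 3  {1,3,4} 1  {2,3,4} 3
  if 0:q drops first: 4 orders
  if 1:s drops first: 6 orders
heap linearizations: 10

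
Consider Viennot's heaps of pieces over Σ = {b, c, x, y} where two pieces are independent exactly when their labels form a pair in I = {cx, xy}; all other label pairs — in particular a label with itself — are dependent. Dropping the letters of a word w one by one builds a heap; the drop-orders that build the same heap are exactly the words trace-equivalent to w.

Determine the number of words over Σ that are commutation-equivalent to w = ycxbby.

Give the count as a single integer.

#0=y has no predecessor
#1=c depends on [0:y]
#2=x has no predecessor
#3=b depends on [1:c, 2:x]
#4=b depends on [3:b]
#5=y depends on [4:b]
sources: [0:y, 2:x]
N(rest) = Σ N(rest − s) over sources s of rest; N(one piece) = 1:
  size 1 → [5]=1
  size 2 → [4,5]=1
  size 3 → [3,4,5]=1
  size 4 → [1,3,4,5]=1  [2,3,4,5]=1
  first=0(y) contributes 2
  first=2(x) contributes 1
|[w]| = 3

3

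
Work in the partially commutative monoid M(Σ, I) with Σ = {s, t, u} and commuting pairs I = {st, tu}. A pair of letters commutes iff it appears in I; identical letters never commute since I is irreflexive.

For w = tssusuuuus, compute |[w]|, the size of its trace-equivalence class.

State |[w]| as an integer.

0(t) covers ∅
1(s) covers ∅
2(s) covers 1:s
3(u) covers 2:s
4(s) covers 3:u
5(u) covers 4:s
6(u) covers 5:u
7(u) covers 6:u
8(u) covers 7:u
9(s) covers 8:u
floor of heap: 0:t, 1:s
completions by unplaced set U, small U first (add the entries for U minus each lowest piece of U):
  |U|=1: {0}:1  {9}:1
  |U|=2: {0,9}:2  {8,9}:1
  |U|=3: {0,8,9}:3  {7,8,9}:1
  |U|=4: {0,7,8,9}:4  {6,7,8,9}:1
  |U|=5: {0,6,7,8,9}:5  {5,6,7,8,9}:1
  |U|=6: {0,5,6,7,8,9}:6  {4,5,6,7,8,9}:1
  |U|=7: {0,4,5,6,7,8,9}:7  {3,4,5,6,7,8,9}:1
  |U|=8: {0,3,4,5,6,7,8,9}:8  {2,3,4,5,6,7,8,9}:1
  start at 0(t): 1
  start at 1(s): 9
sum over floor = 10

10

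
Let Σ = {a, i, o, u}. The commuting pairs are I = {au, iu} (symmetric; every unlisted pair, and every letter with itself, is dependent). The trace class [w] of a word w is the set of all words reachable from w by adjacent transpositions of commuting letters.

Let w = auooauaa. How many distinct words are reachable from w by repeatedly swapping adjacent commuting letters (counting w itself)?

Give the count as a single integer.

#0=a has no predecessor
#1=u has no predecessor
#2=o depends on [0:a, 1:u]
#3=o depends on [2:o]
#4=a depends on [3:o]
#5=u depends on [3:o]
#6=a depends on [4:a]
#7=a depends on [6:a]
sources: [0:a, 1:u]
N(rest) = Σ N(rest − s) over sources s of rest; N(one piece) = 1:
  size 1 → [5]=1  [7]=1
  size 2 → [5,7]=2  [6,7]=1
  size 3 → [4,6,7]=1  [5,6,7]=3
  size 4 → [4,5,6,7]=4
  size 5 → [3,4,5,6,7]=4
  size 6 → [2,3,4,5,6,7]=4
  first=0(a) contributes 4
  first=1(u) contributes 4
|[w]| = 8

8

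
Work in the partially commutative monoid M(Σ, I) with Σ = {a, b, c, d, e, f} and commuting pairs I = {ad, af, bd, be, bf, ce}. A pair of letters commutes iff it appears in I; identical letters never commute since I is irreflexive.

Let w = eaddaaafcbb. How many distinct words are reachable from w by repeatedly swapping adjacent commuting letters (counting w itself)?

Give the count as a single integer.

35

drop 0:e onto floor
drop 1:a onto {0:e}
drop 2:d onto {0:e}
drop 3:d onto {2:d}
drop 4:a onto {1:a}
drop 5:a onto {4:a}
drop 6:a onto {5:a}
drop 7:f onto {3:d}
drop 8:c onto {6:a, 7:f}
drop 9:b onto {8:c}
drop 10:b onto {9:b}
ground layer = {0:e}
drop-orders for the pieces not yet dropped (sum over which currently-grounded one goes next):
  1 to go: {10} 1
  2 to go: {9,10} 1
  3 to go: {8,9,10} 1
  4 to go: {6,8,9,10} 1  {7,8,9,10} 1
  5 to go: {3,7,8,9,10} 1  {5,6,8,9,10} 1  {6,7,8,9,10} 2
  6 to go: {2,3,7,8,9,10} 1  {3,6,7,8,9,10} 3  {4,5,6,8,9,10} 1  {5,6,7,8,9,10} 3
  7 to go: {1,4,5,6,8,9,10} 1  {2,3,6,7,8,9,10} 4  {3,5,6,7,8,9,10} 6  {4,5,6,7,8,9,10} 4
  8 to go: {1,4,5,6,7,8,9,10} 5  {2,3,5,6,7,8,9,10} 10  {3,4,5,6,7,8,9,10} 10
  9 to go: {1,3,4,5,6,7,8,9,10} 15  {2,3,4,5,6,7,8,9,10} 20
  if 0:e drops first: 35 orders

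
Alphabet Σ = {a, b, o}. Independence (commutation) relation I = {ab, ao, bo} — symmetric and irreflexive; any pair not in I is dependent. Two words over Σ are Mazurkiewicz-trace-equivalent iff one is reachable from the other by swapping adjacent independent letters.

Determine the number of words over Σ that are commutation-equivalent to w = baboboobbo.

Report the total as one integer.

1260

#0=b has no predecessor
#1=a has no predecessor
#2=b depends on [0:b]
#3=o has no predecessor
#4=b depends on [2:b]
#5=o depends on [3:o]
#6=o depends on [5:o]
#7=b depends on [4:b]
#8=b depends on [7:b]
#9=o depends on [6:o]
sources: [0:b, 1:a, 3:o]
N(rest) = Σ N(rest − s) over sources s of rest; N(one piece) = 1:
  size 1 → [1]=1  [8]=1  [9]=1
  size 2 → [1,8]=2  [1,9]=2  [6,9]=1  [7,8]=1  [8,9]=2
  size 3 → [1,6,9]=3  [1,7,8]=3  [1,8,9]=6  [4,7,8]=1  [5,6,9]=1  [6,8,9]=3  [7,8,9]=3
  size 4 → [1,4,7,8]=4  [1,5,6,9]=4  [1,6,8,9]=12  [1,7,8,9]=12  [2,4,7,8]=1  [3,5,6,9]=1  [4,7,8,9]=4  [5,6,8,9]=4  [6,7,8,9]=6
  size 5 → [0,2,4,7,8]=1  [1,2,4,7,8]=5  [1,3,5,6,9]=5  [1,4,7,8,9]=20  [1,5,6,8,9]=20  [1,6,7,8,9]=30  [2,4,7,8,9]=5  [3,5,6,8,9]=5  [4,6,7,8,9]=10  [5,6,7,8,9]=10
  size 6 → [0,1,2,4,7,8]=6  [0,2,4,7,8,9]=6  [1,2,4,7,8,9]=30  [1,3,5,6,8,9]=30  [1,4,6,7,8,9]=60  [1,5,6,7,8,9]=60  [2,4,6,7,8,9]=15  [3,5,6,7,8,9]=15  [4,5,6,7,8,9]=20
  size 7 → [0,1,2,4,7,8,9]=42  [0,2,4,6,7,8,9]=21  [1,2,4,6,7,8,9]=105  [1,3,5,6,7,8,9]=105  [1,4,5,6,7,8,9]=140  [2,4,5,6,7,8,9]=35  [3,4,5,6,7,8,9]=35
  size 8 → [0,1,2,4,6,7,8,9]=168  [0,2,4,5,6,7,8,9]=56  [1,2,4,5,6,7,8,9]=280  [1,3,4,5,6,7,8,9]=280  [2,3,4,5,6,7,8,9]=70
  first=0(b) contributes 630
  first=1(a) contributes 126
  first=3(o) contributes 504
|[w]| = 1260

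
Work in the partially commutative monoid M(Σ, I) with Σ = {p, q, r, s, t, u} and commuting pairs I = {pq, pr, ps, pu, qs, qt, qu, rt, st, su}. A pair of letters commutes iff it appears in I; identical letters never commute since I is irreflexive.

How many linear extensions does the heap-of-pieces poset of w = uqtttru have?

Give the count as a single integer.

14

piece 0:u — minimal
piece 1:q — minimal
piece 2:t rests on {0:u}
piece 3:t rests on {2:t}
piece 4:t rests on {3:t}
piece 5:r rests on {0:u, 1:q}
piece 6:u rests on {4:t, 5:r}
minimal pieces: {0:u, 1:q}
ways to finish when only these pieces remain (= sum over removing one remaining piece with nothing left below it):
  1 left: {6}→1
  2 left: {4,6}→1  {5,6}→1
  3 left: {1,5,6}→1  {3,4,6}→1  {4,5,6}→2
  4 left: {1,4,5,6}→3  {2,3,4,6}→1  {3,4,5,6}→3
  5 left: {1,3,4,5,6}→6  {2,3,4,5,6}→4
  placing 0:u first → 10 extensions
  placing 1:q first → 4 extensions
total linear extensions = 14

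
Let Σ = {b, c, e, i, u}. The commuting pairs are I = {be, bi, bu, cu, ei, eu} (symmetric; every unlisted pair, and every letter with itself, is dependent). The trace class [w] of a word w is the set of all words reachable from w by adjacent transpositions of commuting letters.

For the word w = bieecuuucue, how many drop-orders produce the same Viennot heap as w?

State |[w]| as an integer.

#0=b has no predecessor
#1=i has no predecessor
#2=e has no predecessor
#3=e depends on [2:e]
#4=c depends on [0:b, 1:i, 3:e]
#5=u depends on [1:i]
#6=u depends on [5:u]
#7=u depends on [6:u]
#8=c depends on [4:c]
#9=u depends on [7:u]
#10=e depends on [8:c]
sources: [0:b, 1:i, 2:e]
N(rest) = Σ N(rest − s) over sources s of rest; N(one piece) = 1:
  size 1 → [9]=1  [10]=1
  size 2 → [7,9]=1  [8,10]=1  [9,10]=2
  size 3 → [4,8,10]=1  [6,7,9]=1  [7,9,10]=3  [8,9,10]=3
  size 4 → [0,4,8,10]=1  [3,4,8,10]=1  [4,8,9,10]=4  [5,6,7,9]=1  [6,7,9,10]=4  [7,8,9,10]=6
  size 5 → [0,3,4,8,10]=2  [0,4,8,9,10]=5  [2,3,4,8,10]=1  [3,4,8,9,10]=5  [4,7,8,9,10]=10  [5,6,7,9,10]=5  [6,7,8,9,10]=10
  size 6 → [0,2,3,4,8,10]=3  [0,3,4,8,9,10]=12  [0,4,7,8,9,10]=15  [2,3,4,8,9,10]=6  [3,4,7,8,9,10]=15  [4,6,7,8,9,10]=20  [5,6,7,8,9,10]=15
  size 7 → [0,2,3,4,8,9,10]=21  [0,3,4,7,8,9,10]=42  [0,4,6,7,8,9,10]=35  [2,3,4,7,8,9,10]=21  [3,4,6,7,8,9,10]=35  [4,5,6,7,8,9,10]=35
  size 8 → [0,2,3,4,7,8,9,10]=84  [0,3,4,6,7,8,9,10]=112  [0,4,5,6,7,8,9,10]=70  [1,4,5,6,7,8,9,10]=35  [2,3,4,6,7,8,9,10]=56  [3,4,5,6,7,8,9,10]=70
  size 9 → [0,1,4,5,6,7,8,9,10]=105  [0,2,3,4,6,7,8,9,10]=252  [0,3,4,5,6,7,8,9,10]=252  [1,3,4,5,6,7,8,9,10]=105  [2,3,4,5,6,7,8,9,10]=126
  first=0(b) contributes 231
  first=1(i) contributes 630
  first=2(e) contributes 462
|[w]| = 1323

1323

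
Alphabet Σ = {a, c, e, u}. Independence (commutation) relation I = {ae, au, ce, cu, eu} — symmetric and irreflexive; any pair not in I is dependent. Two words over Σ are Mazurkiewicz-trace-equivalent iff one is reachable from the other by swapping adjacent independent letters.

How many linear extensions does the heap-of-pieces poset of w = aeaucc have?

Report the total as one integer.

drop 0:a onto floor
drop 1:e onto floor
drop 2:a onto {0:a}
drop 3:u onto floor
drop 4:c onto {2:a}
drop 5:c onto {4:c}
ground layer = {0:a, 1:e, 3:u}
drop-orders for the pieces not yet dropped (sum over which currently-grounded one goes next):
  1 to go: {1} 1  {3} 1  {5} 1
  2 to go: {1,3} 2  {1,5} 2  {3,5} 2  {4,5} 1
  3 to go: {1,3,5} 6  {1,4,5} 3  {2,4,5} 1  {3,4,5} 3
  4 to go: {0,2,4,5} 1  {1,2,4,5} 4  {1,3,4,5} 12  {2,3,4,5} 4
  if 0:a drops first: 20 orders
  if 1:e drops first: 5 orders
  if 3:u drops first: 5 orders
heap linearizations: 30

30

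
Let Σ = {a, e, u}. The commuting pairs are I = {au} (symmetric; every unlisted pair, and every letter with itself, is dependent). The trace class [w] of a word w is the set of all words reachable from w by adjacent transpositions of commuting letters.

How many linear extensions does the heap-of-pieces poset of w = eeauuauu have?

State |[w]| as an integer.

drop 0:e onto floor
drop 1:e onto {0:e}
drop 2:a onto {1:e}
drop 3:u onto {1:e}
drop 4:u onto {3:u}
drop 5:a onto {2:a}
drop 6:u onto {4:u}
drop 7:u onto {6:u}
ground layer = {0:e}
drop-orders for the pieces not yet dropped (sum over which currently-grounded one goes next):
  1 to go: {5} 1  {7} 1
  2 to go: {2,5} 1  {5,7} 2  {6,7} 1
  3 to go: {2,5,7} 3  {4,6,7} 1  {5,6,7} 3
  4 to go: {2,5,6,7} 6  {3,4,6,7} 1  {4,5,6,7} 4
  5 to go: {2,4,5,6,7} 10  {3,4,5,6,7} 5
  6 to go: {2,3,4,5,6,7} 15
  if 0:e drops first: 15 orders

15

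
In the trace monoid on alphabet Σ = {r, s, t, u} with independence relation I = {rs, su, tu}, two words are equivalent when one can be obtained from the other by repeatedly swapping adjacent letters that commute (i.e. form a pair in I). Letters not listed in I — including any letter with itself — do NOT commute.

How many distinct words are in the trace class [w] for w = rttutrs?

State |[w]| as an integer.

0(r) covers ∅
1(t) covers 0:r
2(t) covers 1:t
3(u) covers 0:r
4(t) covers 2:t
5(r) covers 3:u, 4:t
6(s) covers 4:t
floor of heap: 0:r
completions by unplaced set U, small U first (add the entries for U minus each lowest piece of U):
  |U|=1: {5}:1  {6}:1
  |U|=2: {3,5}:1  {5,6}:2
  |U|=3: {3,5,6}:3  {4,5,6}:2
  |U|=4: {2,4,5,6}:2  {3,4,5,6}:5
  |U|=5: {1,2,4,5,6}:2  {2,3,4,5,6}:7
  start at 0(r): 9

9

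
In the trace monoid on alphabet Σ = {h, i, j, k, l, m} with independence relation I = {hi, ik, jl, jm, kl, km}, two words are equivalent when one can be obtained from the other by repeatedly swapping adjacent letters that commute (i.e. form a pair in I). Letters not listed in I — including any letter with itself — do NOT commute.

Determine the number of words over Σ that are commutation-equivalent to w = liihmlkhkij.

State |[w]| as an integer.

39

0(l) covers ∅
1(i) covers 0:l
2(i) covers 1:i
3(h) covers 0:l
4(m) covers 2:i, 3:h
5(l) covers 4:m
6(k) covers 3:h
7(h) covers 5:l, 6:k
8(k) covers 7:h
9(i) covers 5:l
10(j) covers 8:k, 9:i
floor of heap: 0:l
completions by unplaced set U, small U first (add the entries for U minus each lowest piece of U):
  |U|=1: {10}:1
  |U|=2: {8,10}:1  {9,10}:1
  |U|=3: {7,8,10}:1  {8,9,10}:2
  |U|=4: {6,7,8,10}:1  {7,8,9,10}:3
  |U|=5: {5,7,8,9,10}:3  {6,7,8,9,10}:4
  |U|=6: {4,5,7,8,9,10}:3  {5,6,7,8,9,10}:7
  |U|=7: {2,4,5,7,8,9,10}:3  {4,5,6,7,8,9,10}:10
  |U|=8: {1,2,4,5,7,8,9,10}:3  {2,4,5,6,7,8,9,10}:13  {3,4,5,6,7,8,9,10}:10
  |U|=9: {1,2,4,5,6,7,8,9,10}:16  {2,3,4,5,6,7,8,9,10}:23
  start at 0(l): 39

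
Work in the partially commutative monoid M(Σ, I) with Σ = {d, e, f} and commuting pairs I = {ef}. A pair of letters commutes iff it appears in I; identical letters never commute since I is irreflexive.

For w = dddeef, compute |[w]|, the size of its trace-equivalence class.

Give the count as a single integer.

piece 0:d — minimal
piece 1:d rests on {0:d}
piece 2:d rests on {1:d}
piece 3:e rests on {2:d}
piece 4:e rests on {3:e}
piece 5:f rests on {2:d}
minimal pieces: {0:d}
ways to finish when only these pieces remain (= sum over removing one remaining piece with nothing left below it):
  1 left: {4}→1  {5}→1
  2 left: {3,4}→1  {4,5}→2
  3 left: {3,4,5}→3
  4 left: {2,3,4,5}→3
  placing 0:d first → 3 extensions

3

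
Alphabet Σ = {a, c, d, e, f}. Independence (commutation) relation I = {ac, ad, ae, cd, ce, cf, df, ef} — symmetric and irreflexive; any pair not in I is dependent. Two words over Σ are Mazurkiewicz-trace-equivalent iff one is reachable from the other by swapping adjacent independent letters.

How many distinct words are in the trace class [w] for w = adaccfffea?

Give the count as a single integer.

1260

piece 0:a — minimal
piece 1:d — minimal
piece 2:a rests on {0:a}
piece 3:c — minimal
piece 4:c rests on {3:c}
piece 5:f rests on {2:a}
piece 6:f rests on {5:f}
piece 7:f rests on {6:f}
piece 8:e rests on {1:d}
piece 9:a rests on {7:f}
minimal pieces: {0:a, 1:d, 3:c}
ways to finish when only these pieces remain (= sum over removing one remaining piece with nothing left below it):
  1 left: {4}→1  {8}→1  {9}→1
  2 left: {1,8}→1  {3,4}→1  {4,8}→2  {4,9}→2  {7,9}→1  {8,9}→2
  3 left: {1,4,8}→3  {1,8,9}→3  {3,4,8}→3  {3,4,9}→3  {4,7,9}→3  {4,8,9}→6  {6,7,9}→1  {7,8,9}→3
  4 left: {1,3,4,8}→6  {1,4,8,9}→12  {1,7,8,9}→6  {3,4,7,9}→6  {3,4,8,9}→12  {4,6,7,9}→4  {4,7,8,9}→12  {5,6,7,9}→1  {6,7,8,9}→4
  5 left: {1,3,4,8,9}→30  {1,4,7,8,9}→30  {1,6,7,8,9}→10  {2,5,6,7,9}→1  {3,4,6,7,9}→10  {3,4,7,8,9}→30  {4,5,6,7,9}→5  {4,6,7,8,9}→20  {5,6,7,8,9}→5
  6 left: {0,2,5,6,7,9}→1  {1,3,4,7,8,9}→90  {1,4,6,7,8,9}→60  {1,5,6,7,8,9}→15  {2,4,5,6,7,9}→6  {2,5,6,7,8,9}→6  {3,4,5,6,7,9}→15  {3,4,6,7,8,9}→60  {4,5,6,7,8,9}→30
  7 left: {0,2,4,5,6,7,9}→7  {0,2,5,6,7,8,9}→7  {1,2,5,6,7,8,9}→21  {1,3,4,6,7,8,9}→210  {1,4,5,6,7,8,9}→105  {2,3,4,5,6,7,9}→21  {2,4,5,6,7,8,9}→42  {3,4,5,6,7,8,9}→105
  8 left: {0,1,2,5,6,7,8,9}→28  {0,2,3,4,5,6,7,9}→28  {0,2,4,5,6,7,8,9}→56  {1,2,4,5,6,7,8,9}→168  {1,3,4,5,6,7,8,9}→420  {2,3,4,5,6,7,8,9}→168
  placing 0:a first → 756 extensions
  placing 1:d first → 252 extensions
  placing 3:c first → 252 extensions
total linear extensions = 1260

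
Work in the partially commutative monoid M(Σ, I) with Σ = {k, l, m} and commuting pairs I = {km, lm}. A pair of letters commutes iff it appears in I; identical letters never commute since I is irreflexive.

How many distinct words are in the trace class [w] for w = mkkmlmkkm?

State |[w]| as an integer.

126

#0=m has no predecessor
#1=k has no predecessor
#2=k depends on [1:k]
#3=m depends on [0:m]
#4=l depends on [2:k]
#5=m depends on [3:m]
#6=k depends on [4:l]
#7=k depends on [6:k]
#8=m depends on [5:m]
sources: [0:m, 1:k]
N(rest) = Σ N(rest − s) over sources s of rest; N(one piece) = 1:
  size 1 → [7]=1  [8]=1
  size 2 → [5,8]=1  [6,7]=1  [7,8]=2
  size 3 → [3,5,8]=1  [4,6,7]=1  [5,7,8]=3  [6,7,8]=3
  size 4 → [0,3,5,8]=1  [2,4,6,7]=1  [3,5,7,8]=4  [4,6,7,8]=4  [5,6,7,8]=6
  size 5 → [0,3,5,7,8]=5  [1,2,4,6,7]=1  [2,4,6,7,8]=5  [3,5,6,7,8]=10  [4,5,6,7,8]=10
  size 6 → [0,3,5,6,7,8]=15  [1,2,4,6,7,8]=6  [2,4,5,6,7,8]=15  [3,4,5,6,7,8]=20
  size 7 → [0,3,4,5,6,7,8]=35  [1,2,4,5,6,7,8]=21  [2,3,4,5,6,7,8]=35
  first=0(m) contributes 56
  first=1(k) contributes 70
|[w]| = 126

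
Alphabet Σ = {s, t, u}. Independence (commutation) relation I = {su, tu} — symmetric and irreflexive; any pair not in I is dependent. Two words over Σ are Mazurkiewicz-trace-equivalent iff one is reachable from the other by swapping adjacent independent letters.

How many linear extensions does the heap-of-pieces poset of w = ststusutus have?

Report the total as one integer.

120

drop 0:s onto floor
drop 1:t onto {0:s}
drop 2:s onto {1:t}
drop 3:t onto {2:s}
drop 4:u onto floor
drop 5:s onto {3:t}
drop 6:u onto {4:u}
drop 7:t onto {5:s}
drop 8:u onto {6:u}
drop 9:s onto {7:t}
ground layer = {0:s, 4:u}
drop-orders for the pieces not yet dropped (sum over which currently-grounded one goes next):
  1 to go: {8} 1  {9} 1
  2 to go: {6,8} 1  {7,9} 1  {8,9} 2
  3 to go: {4,6,8} 1  {5,7,9} 1  {6,8,9} 3  {7,8,9} 3
  4 to go: {3,5,7,9} 1  {4,6,8,9} 4  {5,7,8,9} 4  {6,7,8,9} 6
  5 to go: {2,3,5,7,9} 1  {3,5,7,8,9} 5  {4,6,7,8,9} 10  {5,6,7,8,9} 10
  6 to go: {1,2,3,5,7,9} 1  {2,3,5,7,8,9} 6  {3,5,6,7,8,9} 15  {4,5,6,7,8,9} 20
  7 to go: {0,1,2,3,5,7,9} 1  {1,2,3,5,7,8,9} 7  {2,3,5,6,7,8,9} 21  {3,4,5,6,7,8,9} 35
  8 to go: {0,1,2,3,5,7,8,9} 8  {1,2,3,5,6,7,8,9} 28  {2,3,4,5,6,7,8,9} 56
  if 0:s drops first: 84 orders
  if 4:u drops first: 36 orders
heap linearizations: 120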